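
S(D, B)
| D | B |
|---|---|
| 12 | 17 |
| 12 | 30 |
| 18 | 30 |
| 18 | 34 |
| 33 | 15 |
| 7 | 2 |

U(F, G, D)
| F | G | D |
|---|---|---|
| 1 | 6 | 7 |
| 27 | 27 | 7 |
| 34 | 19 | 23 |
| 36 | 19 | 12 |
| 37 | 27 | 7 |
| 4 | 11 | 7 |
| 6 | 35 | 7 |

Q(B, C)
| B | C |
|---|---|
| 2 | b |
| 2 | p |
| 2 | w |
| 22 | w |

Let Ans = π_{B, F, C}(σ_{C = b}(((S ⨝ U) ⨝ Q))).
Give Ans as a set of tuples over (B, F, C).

{(2, 1, b), (2, 27, b), (2, 37, b), (2, 4, b), (2, 6, b)}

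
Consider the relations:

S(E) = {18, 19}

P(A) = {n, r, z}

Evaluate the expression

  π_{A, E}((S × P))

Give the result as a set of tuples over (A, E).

S × P: Cartesian product, 2·3 = 6 tuples over (E, A).
Projecting to A, E: {(n, 18), (n, 19), (r, 18), (r, 19), (z, 18), (z, 19)}

{(n, 18), (n, 19), (r, 18), (r, 19), (z, 18), (z, 19)}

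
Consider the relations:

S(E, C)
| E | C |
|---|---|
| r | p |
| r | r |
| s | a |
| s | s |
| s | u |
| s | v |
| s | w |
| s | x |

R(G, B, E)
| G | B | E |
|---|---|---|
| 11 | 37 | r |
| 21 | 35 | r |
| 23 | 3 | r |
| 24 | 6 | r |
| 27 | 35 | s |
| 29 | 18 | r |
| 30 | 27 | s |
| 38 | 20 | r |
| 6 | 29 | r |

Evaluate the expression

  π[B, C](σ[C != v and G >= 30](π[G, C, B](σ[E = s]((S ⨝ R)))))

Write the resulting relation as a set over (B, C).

S ⋈ R (natural join on E): {(r, p, 11, 37), (r, p, 21, 35), (r, p, 23, 3), (r, p, 24, 6), (r, p, 29, 18), (r, p, 38, 20), (r, p, 6, 29), (r, r, 11, 37), (r, r, 21, 35), (r, r, 23, 3), (r, r, 24, 6), (r, r, 29, 18), (r, r, 38, 20), (r, r, 6, 29), (s, a, 27, 35), (s, a, 30, 27), (s, s, 27, 35), (s, s, 30, 27), (s, u, 27, 35), (s, u, 30, 27), (s, v, 27, 35), (s, v, 30, 27), (s, w, 27, 35), (s, w, 30, 27), (s, x, 27, 35), (s, x, 30, 27)}
σ[E = s]: keep tuples satisfying E = s → {(s, a, 27, 35), (s, a, 30, 27), (s, s, 27, 35), (s, s, 30, 27), (s, u, 27, 35), (s, u, 30, 27), (s, v, 27, 35), (s, v, 30, 27), (s, w, 27, 35), (s, w, 30, 27), (s, x, 27, 35), (s, x, 30, 27)}
π_{G, C, B} gives {(27, a, 35), (27, s, 35), (27, u, 35), (27, v, 35), (27, w, 35), (27, x, 35), (30, a, 27), (30, s, 27), (30, u, 27), (30, v, 27), (30, w, 27), (30, x, 27)}.
σ[C != v and G >= 30]: keep tuples satisfying C != v and G >= 30 → {(30, a, 27), (30, s, 27), (30, u, 27), (30, w, 27), (30, x, 27)}
π_{B, C} gives {(27, a), (27, s), (27, u), (27, w), (27, x)}.

{(27, a), (27, s), (27, u), (27, w), (27, x)}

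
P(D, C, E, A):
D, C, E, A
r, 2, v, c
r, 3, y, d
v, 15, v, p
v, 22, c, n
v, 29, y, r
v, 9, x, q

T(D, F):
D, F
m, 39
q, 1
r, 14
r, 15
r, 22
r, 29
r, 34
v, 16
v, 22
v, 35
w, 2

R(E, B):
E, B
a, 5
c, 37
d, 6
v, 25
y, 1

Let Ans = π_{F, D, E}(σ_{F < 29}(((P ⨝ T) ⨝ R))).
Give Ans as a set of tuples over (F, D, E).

{(14, r, v), (14, r, y), (15, r, v), (15, r, y), (16, v, c), (16, v, v), (16, v, y), (22, r, v), (22, r, y), (22, v, c), (22, v, v), (22, v, y)}

Natural join on D: {(r, 2, v, c, 14), (r, 2, v, c, 15), (r, 2, v, c, 22), (r, 2, v, c, 29), (r, 2, v, c, 34), (r, 3, y, d, 14), (r, 3, y, d, 15), (r, 3, y, d, 22), (r, 3, y, d, 29), (r, 3, y, d, 34), (v, 15, v, p, 16), (v, 15, v, p, 22), (v, 15, v, p, 35), (v, 22, c, n, 16), (v, 22, c, n, 22), (v, 22, c, n, 35), (v, 29, y, r, 16), (v, 29, y, r, 22), (v, 29, y, r, 35), (v, 9, x, q, 16), (v, 9, x, q, 22), (v, 9, x, q, 35)}
Natural join on E: {(r, 2, v, c, 14, 25), (r, 2, v, c, 15, 25), (r, 2, v, c, 22, 25), (r, 2, v, c, 29, 25), (r, 2, v, c, 34, 25), (r, 3, y, d, 14, 1), (r, 3, y, d, 15, 1), (r, 3, y, d, 22, 1), (r, 3, y, d, 29, 1), (r, 3, y, d, 34, 1), (v, 15, v, p, 16, 25), (v, 15, v, p, 22, 25), (v, 15, v, p, 35, 25), (v, 22, c, n, 16, 37), (v, 22, c, n, 22, 37), (v, 22, c, n, 35, 37), (v, 29, y, r, 16, 1), (v, 29, y, r, 22, 1), (v, 29, y, r, 35, 1)}
Apply σ_{F < 29}; surviving tuples: {(r, 2, v, c, 14, 25), (r, 2, v, c, 15, 25), (r, 2, v, c, 22, 25), (r, 3, y, d, 14, 1), (r, 3, y, d, 15, 1), (r, 3, y, d, 22, 1), (v, 15, v, p, 16, 25), (v, 15, v, p, 22, 25), (v, 22, c, n, 16, 37), (v, 22, c, n, 22, 37), (v, 29, y, r, 16, 1), (v, 29, y, r, 22, 1)}
Projecting to F, D, E: {(14, r, v), (14, r, y), (15, r, v), (15, r, y), (16, v, c), (16, v, v), (16, v, y), (22, r, v), (22, r, y), (22, v, c), (22, v, v), (22, v, y)}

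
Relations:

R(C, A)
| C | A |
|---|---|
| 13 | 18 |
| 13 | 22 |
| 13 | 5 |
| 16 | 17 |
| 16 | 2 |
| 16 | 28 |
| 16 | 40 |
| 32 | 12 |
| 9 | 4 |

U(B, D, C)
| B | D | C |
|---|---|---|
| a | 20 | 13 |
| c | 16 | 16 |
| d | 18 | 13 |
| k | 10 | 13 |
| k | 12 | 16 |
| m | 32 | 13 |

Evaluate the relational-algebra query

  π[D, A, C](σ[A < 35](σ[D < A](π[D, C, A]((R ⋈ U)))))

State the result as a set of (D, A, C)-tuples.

Natural join on C: {(13, 18, a, 20), (13, 18, d, 18), (13, 18, k, 10), (13, 18, m, 32), (13, 22, a, 20), (13, 22, d, 18), (13, 22, k, 10), (13, 22, m, 32), (13, 5, a, 20), (13, 5, d, 18), (13, 5, k, 10), (13, 5, m, 32), (16, 17, c, 16), (16, 17, k, 12), (16, 2, c, 16), (16, 2, k, 12), (16, 28, c, 16), (16, 28, k, 12), (16, 40, c, 16), (16, 40, k, 12)}
Keep only column(s) D, C, A: {(10, 13, 18), (10, 13, 22), (10, 13, 5), (12, 16, 17), (12, 16, 2), (12, 16, 28), (12, 16, 40), (16, 16, 17), (16, 16, 2), (16, 16, 28), (16, 16, 40), (18, 13, 18), (18, 13, 22), (18, 13, 5), (20, 13, 18), (20, 13, 22), (20, 13, 5), (32, 13, 18), (32, 13, 22), (32, 13, 5)}
Selection D < A: {(10, 13, 18), (10, 13, 22), (12, 16, 17), (12, 16, 28), (12, 16, 40), (16, 16, 17), (16, 16, 28), (16, 16, 40), (18, 13, 22), (20, 13, 22)}
Selection A < 35: {(10, 13, 18), (10, 13, 22), (12, 16, 17), (12, 16, 28), (16, 16, 17), (16, 16, 28), (18, 13, 22), (20, 13, 22)}
Keep only column(s) D, A, C: {(10, 18, 13), (10, 22, 13), (12, 17, 16), (12, 28, 16), (16, 17, 16), (16, 28, 16), (18, 22, 13), (20, 22, 13)}

{(10, 18, 13), (10, 22, 13), (12, 17, 16), (12, 28, 16), (16, 17, 16), (16, 28, 16), (18, 22, 13), (20, 22, 13)}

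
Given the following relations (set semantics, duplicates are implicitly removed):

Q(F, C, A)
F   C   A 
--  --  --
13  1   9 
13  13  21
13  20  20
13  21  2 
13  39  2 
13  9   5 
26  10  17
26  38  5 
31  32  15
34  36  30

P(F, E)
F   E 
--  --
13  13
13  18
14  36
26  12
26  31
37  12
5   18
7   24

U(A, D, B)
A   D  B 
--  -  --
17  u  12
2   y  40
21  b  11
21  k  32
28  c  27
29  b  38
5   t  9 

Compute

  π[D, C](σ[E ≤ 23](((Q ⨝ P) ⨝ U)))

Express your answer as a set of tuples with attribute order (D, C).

{(b, 13), (k, 13), (t, 38), (t, 9), (u, 10), (y, 21), (y, 39)}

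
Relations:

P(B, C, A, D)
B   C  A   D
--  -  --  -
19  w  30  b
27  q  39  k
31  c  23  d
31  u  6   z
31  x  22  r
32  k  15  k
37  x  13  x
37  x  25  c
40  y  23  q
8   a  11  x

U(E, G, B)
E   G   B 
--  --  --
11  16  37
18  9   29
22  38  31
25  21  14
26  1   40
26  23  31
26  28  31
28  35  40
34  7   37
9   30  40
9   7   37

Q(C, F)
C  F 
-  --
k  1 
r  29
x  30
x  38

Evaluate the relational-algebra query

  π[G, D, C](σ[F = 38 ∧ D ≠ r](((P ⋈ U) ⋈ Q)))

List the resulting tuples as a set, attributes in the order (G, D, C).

Joining P and U on B yields {(31, c, 23, d, 22, 38), (31, c, 23, d, 26, 23), (31, c, 23, d, 26, 28), (31, u, 6, z, 22, 38), (31, u, 6, z, 26, 23), (31, u, 6, z, 26, 28), (31, x, 22, r, 22, 38), (31, x, 22, r, 26, 23), (31, x, 22, r, 26, 28), (37, x, 13, x, 11, 16), (37, x, 13, x, 34, 7), (37, x, 13, x, 9, 7), (37, x, 25, c, 11, 16), (37, x, 25, c, 34, 7), (37, x, 25, c, 9, 7), (40, y, 23, q, 26, 1), (40, y, 23, q, 28, 35), (40, y, 23, q, 9, 30)}.
Joining (P ⋈ U) and Q on C yields {(31, x, 22, r, 22, 38, 30), (31, x, 22, r, 22, 38, 38), (31, x, 22, r, 26, 23, 30), (31, x, 22, r, 26, 23, 38), (31, x, 22, r, 26, 28, 30), (31, x, 22, r, 26, 28, 38), (37, x, 13, x, 11, 16, 30), (37, x, 13, x, 11, 16, 38), (37, x, 13, x, 34, 7, 30), (37, x, 13, x, 34, 7, 38), (37, x, 13, x, 9, 7, 30), (37, x, 13, x, 9, 7, 38), (37, x, 25, c, 11, 16, 30), (37, x, 25, c, 11, 16, 38), (37, x, 25, c, 34, 7, 30), (37, x, 25, c, 34, 7, 38), (37, x, 25, c, 9, 7, 30), (37, x, 25, c, 9, 7, 38)}.
Selection F = 38 ∧ D ≠ r: {(37, x, 13, x, 11, 16, 38), (37, x, 13, x, 34, 7, 38), (37, x, 13, x, 9, 7, 38), (37, x, 25, c, 11, 16, 38), (37, x, 25, c, 34, 7, 38), (37, x, 25, c, 9, 7, 38)}
Projecting to G, D, C (2 duplicate(s) eliminated): {(16, c, x), (16, x, x), (7, c, x), (7, x, x)}

{(16, c, x), (16, x, x), (7, c, x), (7, x, x)}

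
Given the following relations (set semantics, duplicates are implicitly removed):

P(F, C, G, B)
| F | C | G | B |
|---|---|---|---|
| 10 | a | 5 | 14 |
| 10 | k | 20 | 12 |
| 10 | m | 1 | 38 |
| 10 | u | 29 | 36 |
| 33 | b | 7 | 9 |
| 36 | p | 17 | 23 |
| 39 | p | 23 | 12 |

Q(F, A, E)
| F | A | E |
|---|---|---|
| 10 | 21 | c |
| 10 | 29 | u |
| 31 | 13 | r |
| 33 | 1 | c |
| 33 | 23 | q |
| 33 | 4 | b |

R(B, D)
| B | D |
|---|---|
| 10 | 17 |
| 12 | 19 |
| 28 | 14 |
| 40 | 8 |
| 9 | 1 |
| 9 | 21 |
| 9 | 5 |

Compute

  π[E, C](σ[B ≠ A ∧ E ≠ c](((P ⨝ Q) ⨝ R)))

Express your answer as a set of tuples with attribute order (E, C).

{(b, b), (q, b), (u, k)}

Joining P and Q on F yields {(10, a, 5, 14, 21, c), (10, a, 5, 14, 29, u), (10, k, 20, 12, 21, c), (10, k, 20, 12, 29, u), (10, m, 1, 38, 21, c), (10, m, 1, 38, 29, u), (10, u, 29, 36, 21, c), (10, u, 29, 36, 29, u), (33, b, 7, 9, 1, c), (33, b, 7, 9, 23, q), (33, b, 7, 9, 4, b)}.
Joining (P ⨝ Q) and R on B yields {(10, k, 20, 12, 21, c, 19), (10, k, 20, 12, 29, u, 19), (33, b, 7, 9, 1, c, 1), (33, b, 7, 9, 1, c, 21), (33, b, 7, 9, 1, c, 5), (33, b, 7, 9, 23, q, 1), (33, b, 7, 9, 23, q, 21), (33, b, 7, 9, 23, q, 5), (33, b, 7, 9, 4, b, 1), (33, b, 7, 9, 4, b, 21), (33, b, 7, 9, 4, b, 5)}.
Selection B ≠ A ∧ E ≠ c: {(10, k, 20, 12, 29, u, 19), (33, b, 7, 9, 23, q, 1), (33, b, 7, 9, 23, q, 21), (33, b, 7, 9, 23, q, 5), (33, b, 7, 9, 4, b, 1), (33, b, 7, 9, 4, b, 21), (33, b, 7, 9, 4, b, 5)}
Keep only column(s) E, C (4 duplicate(s) eliminated): {(b, b), (q, b), (u, k)}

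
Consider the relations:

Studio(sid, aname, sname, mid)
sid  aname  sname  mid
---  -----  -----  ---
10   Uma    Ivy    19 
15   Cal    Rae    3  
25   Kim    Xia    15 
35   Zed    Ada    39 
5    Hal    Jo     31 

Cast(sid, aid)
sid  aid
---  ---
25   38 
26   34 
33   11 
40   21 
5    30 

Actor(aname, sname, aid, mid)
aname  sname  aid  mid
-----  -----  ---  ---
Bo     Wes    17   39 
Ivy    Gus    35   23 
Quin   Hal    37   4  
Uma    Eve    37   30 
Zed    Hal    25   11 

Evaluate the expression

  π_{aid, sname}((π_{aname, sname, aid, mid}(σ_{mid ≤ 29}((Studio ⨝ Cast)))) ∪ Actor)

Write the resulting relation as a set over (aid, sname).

{(17, Wes), (25, Hal), (35, Gus), (37, Eve), (37, Hal), (38, Xia)}

Natural join on sid: {(25, Kim, Xia, 15, 38), (5, Hal, Jo, 31, 30)}
σ[mid ≤ 29]: keep tuples satisfying mid ≤ 29 → {(25, Kim, Xia, 15, 38)}
π[aname, sname, aid, mid]: project onto (aname, sname, aid, mid) → {(Kim, Xia, 38, 15)}
Union: {(Kim, Xia, 38, 15)} with {(Bo, Wes, 17, 39), (Ivy, Gus, 35, 23), (Quin, Hal, 37, 4), (Uma, Eve, 37, 30), (Zed, Hal, 25, 11)} → {(Bo, Wes, 17, 39), (Ivy, Gus, 35, 23), (Kim, Xia, 38, 15), (Quin, Hal, 37, 4), (Uma, Eve, 37, 30), (Zed, Hal, 25, 11)}
π[aid, sname]: project onto (aid, sname) → {(17, Wes), (25, Hal), (35, Gus), (37, Eve), (37, Hal), (38, Xia)}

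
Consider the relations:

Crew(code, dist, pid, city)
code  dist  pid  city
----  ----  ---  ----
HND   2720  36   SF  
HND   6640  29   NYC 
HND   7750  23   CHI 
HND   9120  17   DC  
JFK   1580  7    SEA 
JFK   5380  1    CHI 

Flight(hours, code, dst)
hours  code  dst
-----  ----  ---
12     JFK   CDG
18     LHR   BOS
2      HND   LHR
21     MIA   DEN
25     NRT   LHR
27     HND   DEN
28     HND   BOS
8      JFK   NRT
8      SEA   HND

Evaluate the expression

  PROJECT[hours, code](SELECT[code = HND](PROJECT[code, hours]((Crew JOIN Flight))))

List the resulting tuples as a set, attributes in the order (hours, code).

{(2, HND), (27, HND), (28, HND)}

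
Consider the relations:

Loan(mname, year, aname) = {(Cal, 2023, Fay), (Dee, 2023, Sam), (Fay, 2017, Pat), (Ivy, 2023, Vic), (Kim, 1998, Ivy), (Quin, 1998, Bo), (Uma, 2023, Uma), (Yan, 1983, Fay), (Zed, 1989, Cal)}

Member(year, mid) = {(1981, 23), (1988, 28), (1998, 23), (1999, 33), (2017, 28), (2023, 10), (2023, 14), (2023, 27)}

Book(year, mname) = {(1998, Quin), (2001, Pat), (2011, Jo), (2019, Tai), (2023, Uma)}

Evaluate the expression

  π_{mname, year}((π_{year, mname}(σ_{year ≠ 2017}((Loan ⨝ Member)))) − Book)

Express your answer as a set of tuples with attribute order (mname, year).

{(Cal, 2023), (Dee, 2023), (Ivy, 2023), (Kim, 1998)}

Joining Loan and Member on year yields {(Cal, 2023, Fay, 10), (Cal, 2023, Fay, 14), (Cal, 2023, Fay, 27), (Dee, 2023, Sam, 10), (Dee, 2023, Sam, 14), (Dee, 2023, Sam, 27), (Fay, 2017, Pat, 28), (Ivy, 2023, Vic, 10), (Ivy, 2023, Vic, 14), (Ivy, 2023, Vic, 27), (Kim, 1998, Ivy, 23), (Quin, 1998, Bo, 23), (Uma, 2023, Uma, 10), (Uma, 2023, Uma, 14), (Uma, 2023, Uma, 27)}.
Filtering on year ≠ 2017 leaves {(Cal, 2023, Fay, 10), (Cal, 2023, Fay, 14), (Cal, 2023, Fay, 27), (Dee, 2023, Sam, 10), (Dee, 2023, Sam, 14), (Dee, 2023, Sam, 27), (Ivy, 2023, Vic, 10), (Ivy, 2023, Vic, 14), (Ivy, 2023, Vic, 27), (Kim, 1998, Ivy, 23), (Quin, 1998, Bo, 23), (Uma, 2023, Uma, 10), (Uma, 2023, Uma, 14), (Uma, 2023, Uma, 27)}.
π_{year, mname} gives {(1998, Kim), (1998, Quin), (2023, Cal), (2023, Dee), (2023, Ivy), (2023, Uma)} (8 duplicate(s) eliminated).
Difference: {(1998, Kim), (1998, Quin), (2023, Cal), (2023, Dee), (2023, Ivy), (2023, Uma)} with {(1998, Quin), (2001, Pat), (2011, Jo), (2019, Tai), (2023, Uma)} → {(1998, Kim), (2023, Cal), (2023, Dee), (2023, Ivy)}
π_{mname, year} gives {(Cal, 2023), (Dee, 2023), (Ivy, 2023), (Kim, 1998)}.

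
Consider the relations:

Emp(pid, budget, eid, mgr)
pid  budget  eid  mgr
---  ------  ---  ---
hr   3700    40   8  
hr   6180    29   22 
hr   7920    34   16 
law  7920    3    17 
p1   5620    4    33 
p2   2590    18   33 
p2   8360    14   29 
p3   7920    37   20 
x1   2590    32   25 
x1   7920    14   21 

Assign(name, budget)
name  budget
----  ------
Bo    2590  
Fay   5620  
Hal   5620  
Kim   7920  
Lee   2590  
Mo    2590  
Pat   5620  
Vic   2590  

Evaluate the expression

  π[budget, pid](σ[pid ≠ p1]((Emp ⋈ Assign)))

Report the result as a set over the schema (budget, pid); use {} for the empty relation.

Joining Emp and Assign on budget yields {(hr, 7920, 34, 16, Kim), (law, 7920, 3, 17, Kim), (p1, 5620, 4, 33, Fay), (p1, 5620, 4, 33, Hal), (p1, 5620, 4, 33, Pat), (p2, 2590, 18, 33, Bo), (p2, 2590, 18, 33, Lee), (p2, 2590, 18, 33, Mo), (p2, 2590, 18, 33, Vic), (p3, 7920, 37, 20, Kim), (x1, 2590, 32, 25, Bo), (x1, 2590, 32, 25, Lee), (x1, 2590, 32, 25, Mo), (x1, 2590, 32, 25, Vic), (x1, 7920, 14, 21, Kim)}.
Apply σ_{pid ≠ p1}; surviving tuples: {(hr, 7920, 34, 16, Kim), (law, 7920, 3, 17, Kim), (p2, 2590, 18, 33, Bo), (p2, 2590, 18, 33, Lee), (p2, 2590, 18, 33, Mo), (p2, 2590, 18, 33, Vic), (p3, 7920, 37, 20, Kim), (x1, 2590, 32, 25, Bo), (x1, 2590, 32, 25, Lee), (x1, 2590, 32, 25, Mo), (x1, 2590, 32, 25, Vic), (x1, 7920, 14, 21, Kim)}
Projecting to budget, pid (6 duplicate(s) eliminated): {(2590, p2), (2590, x1), (7920, hr), (7920, law), (7920, p3), (7920, x1)}

{(2590, p2), (2590, x1), (7920, hr), (7920, law), (7920, p3), (7920, x1)}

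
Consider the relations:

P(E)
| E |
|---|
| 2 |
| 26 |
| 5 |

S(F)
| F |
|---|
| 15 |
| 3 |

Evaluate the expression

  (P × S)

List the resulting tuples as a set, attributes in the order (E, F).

{(2, 15), (2, 3), (26, 15), (26, 3), (5, 15), (5, 3)}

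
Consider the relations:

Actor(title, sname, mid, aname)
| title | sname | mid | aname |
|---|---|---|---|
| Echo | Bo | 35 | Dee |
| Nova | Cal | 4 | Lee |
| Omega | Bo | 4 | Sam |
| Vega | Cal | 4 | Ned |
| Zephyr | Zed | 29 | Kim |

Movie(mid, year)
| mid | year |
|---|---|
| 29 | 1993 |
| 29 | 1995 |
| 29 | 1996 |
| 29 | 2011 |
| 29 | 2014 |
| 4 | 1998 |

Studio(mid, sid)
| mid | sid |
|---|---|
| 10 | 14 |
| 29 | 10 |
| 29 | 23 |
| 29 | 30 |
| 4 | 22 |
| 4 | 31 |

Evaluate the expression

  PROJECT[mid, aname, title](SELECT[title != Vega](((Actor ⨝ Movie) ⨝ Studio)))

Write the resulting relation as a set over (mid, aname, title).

Actor ⋈ Movie (natural join on mid): {(Nova, Cal, 4, Lee, 1998), (Omega, Bo, 4, Sam, 1998), (Vega, Cal, 4, Ned, 1998), (Zephyr, Zed, 29, Kim, 1993), (Zephyr, Zed, 29, Kim, 1995), (Zephyr, Zed, 29, Kim, 1996), (Zephyr, Zed, 29, Kim, 2011), (Zephyr, Zed, 29, Kim, 2014)}
(Actor ⨝ Movie) ⋈ Studio (natural join on mid): {(Nova, Cal, 4, Lee, 1998, 22), (Nova, Cal, 4, Lee, 1998, 31), (Omega, Bo, 4, Sam, 1998, 22), (Omega, Bo, 4, Sam, 1998, 31), (Vega, Cal, 4, Ned, 1998, 22), (Vega, Cal, 4, Ned, 1998, 31), (Zephyr, Zed, 29, Kim, 1993, 10), (Zephyr, Zed, 29, Kim, 1993, 23), (Zephyr, Zed, 29, Kim, 1993, 30), (Zephyr, Zed, 29, Kim, 1995, 10), (Zephyr, Zed, 29, Kim, 1995, 23), (Zephyr, Zed, 29, Kim, 1995, 30), (Zephyr, Zed, 29, Kim, 1996, 10), (Zephyr, Zed, 29, Kim, 1996, 23), (Zephyr, Zed, 29, Kim, 1996, 30), (Zephyr, Zed, 29, Kim, 2011, 10), (Zephyr, Zed, 29, Kim, 2011, 23), (Zephyr, Zed, 29, Kim, 2011, 30), (Zephyr, Zed, 29, Kim, 2014, 10), (Zephyr, Zed, 29, Kim, 2014, 23), (Zephyr, Zed, 29, Kim, 2014, 30)}
σ[title != Vega]: keep tuples satisfying title != Vega → {(Nova, Cal, 4, Lee, 1998, 22), (Nova, Cal, 4, Lee, 1998, 31), (Omega, Bo, 4, Sam, 1998, 22), (Omega, Bo, 4, Sam, 1998, 31), (Zephyr, Zed, 29, Kim, 1993, 10), (Zephyr, Zed, 29, Kim, 1993, 23), (Zephyr, Zed, 29, Kim, 1993, 30), (Zephyr, Zed, 29, Kim, 1995, 10), (Zephyr, Zed, 29, Kim, 1995, 23), (Zephyr, Zed, 29, Kim, 1995, 30), (Zephyr, Zed, 29, Kim, 1996, 10), (Zephyr, Zed, 29, Kim, 1996, 23), (Zephyr, Zed, 29, Kim, 1996, 30), (Zephyr, Zed, 29, Kim, 2011, 10), (Zephyr, Zed, 29, Kim, 2011, 23), (Zephyr, Zed, 29, Kim, 2011, 30), (Zephyr, Zed, 29, Kim, 2014, 10), (Zephyr, Zed, 29, Kim, 2014, 23), (Zephyr, Zed, 29, Kim, 2014, 30)}
π[mid, aname, title]: project onto (mid, aname, title) (16 duplicate(s) eliminated) → {(29, Kim, Zephyr), (4, Lee, Nova), (4, Sam, Omega)}

{(29, Kim, Zephyr), (4, Lee, Nova), (4, Sam, Omega)}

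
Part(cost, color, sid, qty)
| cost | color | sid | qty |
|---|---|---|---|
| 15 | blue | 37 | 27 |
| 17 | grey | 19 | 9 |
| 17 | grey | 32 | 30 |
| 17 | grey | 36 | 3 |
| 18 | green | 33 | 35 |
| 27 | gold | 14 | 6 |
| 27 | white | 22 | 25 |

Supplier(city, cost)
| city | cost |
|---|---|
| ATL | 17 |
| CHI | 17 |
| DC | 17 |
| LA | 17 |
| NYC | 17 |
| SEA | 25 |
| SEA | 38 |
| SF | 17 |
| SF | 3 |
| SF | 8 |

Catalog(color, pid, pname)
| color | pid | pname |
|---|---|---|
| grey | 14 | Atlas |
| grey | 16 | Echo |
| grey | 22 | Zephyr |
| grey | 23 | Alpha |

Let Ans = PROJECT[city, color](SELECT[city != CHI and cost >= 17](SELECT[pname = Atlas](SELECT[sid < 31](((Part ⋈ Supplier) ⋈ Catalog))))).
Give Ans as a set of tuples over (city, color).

Part ⋈ Supplier (natural join on cost): {(17, grey, 19, 9, ATL), (17, grey, 19, 9, CHI), (17, grey, 19, 9, DC), (17, grey, 19, 9, LA), (17, grey, 19, 9, NYC), (17, grey, 19, 9, SF), (17, grey, 32, 30, ATL), (17, grey, 32, 30, CHI), (17, grey, 32, 30, DC), (17, grey, 32, 30, LA), (17, grey, 32, 30, NYC), (17, grey, 32, 30, SF), (17, grey, 36, 3, ATL), (17, grey, 36, 3, CHI), (17, grey, 36, 3, DC), (17, grey, 36, 3, LA), (17, grey, 36, 3, NYC), (17, grey, 36, 3, SF)}
(Part ⋈ Supplier) ⋈ Catalog (natural join on color): {(17, grey, 19, 9, ATL, 14, Atlas), (17, grey, 19, 9, ATL, 16, Echo), (17, grey, 19, 9, ATL, 22, Zephyr), (17, grey, 19, 9, ATL, 23, Alpha), (17, grey, 19, 9, CHI, 14, Atlas), (17, grey, 19, 9, CHI, 16, Echo), (17, grey, 19, 9, CHI, 22, Zephyr), (17, grey, 19, 9, CHI, 23, Alpha), (17, grey, 19, 9, DC, 14, Atlas), (17, grey, 19, 9, DC, 16, Echo), (17, grey, 19, 9, DC, 22, Zephyr), (17, grey, 19, 9, DC, 23, Alpha), (17, grey, 19, 9, LA, 14, Atlas), (17, grey, 19, 9, LA, 16, Echo), (17, grey, 19, 9, LA, 22, Zephyr), (17, grey, 19, 9, LA, 23, Alpha), (17, grey, 19, 9, NYC, 14, Atlas), (17, grey, 19, 9, NYC, 16, Echo), (17, grey, 19, 9, NYC, 22, Zephyr), (17, grey, 19, 9, NYC, 23, Alpha), (17, grey, 19, 9, SF, 14, Atlas), (17, grey, 19, 9, SF, 16, Echo), (17, grey, 19, 9, SF, 22, Zephyr), (17, grey, 19, 9, SF, 23, Alpha), (17, grey, 32, 30, ATL, 14, Atlas), (17, grey, 32, 30, ATL, 16, Echo), (17, grey, 32, 30, ATL, 22, Zephyr), (17, grey, 32, 30, ATL, 23, Alpha), (17, grey, 32, 30, CHI, 14, Atlas), (17, grey, 32, 30, CHI, 16, Echo), (17, grey, 32, 30, CHI, 22, Zephyr), (17, grey, 32, 30, CHI, 23, Alpha), (17, grey, 32, 30, DC, 14, Atlas), (17, grey, 32, 30, DC, 16, Echo), (17, grey, 32, 30, DC, 22, Zephyr), (17, grey, 32, 30, DC, 23, Alpha), (17, grey, 32, 30, LA, 14, Atlas), (17, grey, 32, 30, LA, 16, Echo), (17, grey, 32, 30, LA, 22, Zephyr), (17, grey, 32, 30, LA, 23, Alpha), (17, grey, 32, 30, NYC, 14, Atlas), (17, grey, 32, 30, NYC, 16, Echo), (17, grey, 32, 30, NYC, 22, Zephyr), (17, grey, 32, 30, NYC, 23, Alpha), (17, grey, 32, 30, SF, 14, Atlas), (17, grey, 32, 30, SF, 16, Echo), (17, grey, 32, 30, SF, 22, Zephyr), (17, grey, 32, 30, SF, 23, Alpha), (17, grey, 36, 3, ATL, 14, Atlas), (17, grey, 36, 3, ATL, 16, Echo), (17, grey, 36, 3, ATL, 22, Zephyr), (17, grey, 36, 3, ATL, 23, Alpha), (17, grey, 36, 3, CHI, 14, Atlas), (17, grey, 36, 3, CHI, 16, Echo), (17, grey, 36, 3, CHI, 22, Zephyr), (17, grey, 36, 3, CHI, 23, Alpha), (17, grey, 36, 3, DC, 14, Atlas), (17, grey, 36, 3, DC, 16, Echo), (17, grey, 36, 3, DC, 22, Zephyr), (17, grey, 36, 3, DC, 23, Alpha), (17, grey, 36, 3, LA, 14, Atlas), (17, grey, 36, 3, LA, 16, Echo), (17, grey, 36, 3, LA, 22, Zephyr), (17, grey, 36, 3, LA, 23, Alpha), (17, grey, 36, 3, NYC, 14, Atlas), (17, grey, 36, 3, NYC, 16, Echo), (17, grey, 36, 3, NYC, 22, Zephyr), (17, grey, 36, 3, NYC, 23, Alpha), (17, grey, 36, 3, SF, 14, Atlas), (17, grey, 36, 3, SF, 16, Echo), (17, grey, 36, 3, SF, 22, Zephyr), (17, grey, 36, 3, SF, 23, Alpha)}
Filtering on sid < 31 leaves {(17, grey, 19, 9, ATL, 14, Atlas), (17, grey, 19, 9, ATL, 16, Echo), (17, grey, 19, 9, ATL, 22, Zephyr), (17, grey, 19, 9, ATL, 23, Alpha), (17, grey, 19, 9, CHI, 14, Atlas), (17, grey, 19, 9, CHI, 16, Echo), (17, grey, 19, 9, CHI, 22, Zephyr), (17, grey, 19, 9, CHI, 23, Alpha), (17, grey, 19, 9, DC, 14, Atlas), (17, grey, 19, 9, DC, 16, Echo), (17, grey, 19, 9, DC, 22, Zephyr), (17, grey, 19, 9, DC, 23, Alpha), (17, grey, 19, 9, LA, 14, Atlas), (17, grey, 19, 9, LA, 16, Echo), (17, grey, 19, 9, LA, 22, Zephyr), (17, grey, 19, 9, LA, 23, Alpha), (17, grey, 19, 9, NYC, 14, Atlas), (17, grey, 19, 9, NYC, 16, Echo), (17, grey, 19, 9, NYC, 22, Zephyr), (17, grey, 19, 9, NYC, 23, Alpha), (17, grey, 19, 9, SF, 14, Atlas), (17, grey, 19, 9, SF, 16, Echo), (17, grey, 19, 9, SF, 22, Zephyr), (17, grey, 19, 9, SF, 23, Alpha)}.
Filtering on pname = Atlas leaves {(17, grey, 19, 9, ATL, 14, Atlas), (17, grey, 19, 9, CHI, 14, Atlas), (17, grey, 19, 9, DC, 14, Atlas), (17, grey, 19, 9, LA, 14, Atlas), (17, grey, 19, 9, NYC, 14, Atlas), (17, grey, 19, 9, SF, 14, Atlas)}.
Filtering on city != CHI and cost >= 17 leaves {(17, grey, 19, 9, ATL, 14, Atlas), (17, grey, 19, 9, DC, 14, Atlas), (17, grey, 19, 9, LA, 14, Atlas), (17, grey, 19, 9, NYC, 14, Atlas), (17, grey, 19, 9, SF, 14, Atlas)}.
π[city, color]: project onto (city, color) → {(ATL, grey), (DC, grey), (LA, grey), (NYC, grey), (SF, grey)}

{(ATL, grey), (DC, grey), (LA, grey), (NYC, grey), (SF, grey)}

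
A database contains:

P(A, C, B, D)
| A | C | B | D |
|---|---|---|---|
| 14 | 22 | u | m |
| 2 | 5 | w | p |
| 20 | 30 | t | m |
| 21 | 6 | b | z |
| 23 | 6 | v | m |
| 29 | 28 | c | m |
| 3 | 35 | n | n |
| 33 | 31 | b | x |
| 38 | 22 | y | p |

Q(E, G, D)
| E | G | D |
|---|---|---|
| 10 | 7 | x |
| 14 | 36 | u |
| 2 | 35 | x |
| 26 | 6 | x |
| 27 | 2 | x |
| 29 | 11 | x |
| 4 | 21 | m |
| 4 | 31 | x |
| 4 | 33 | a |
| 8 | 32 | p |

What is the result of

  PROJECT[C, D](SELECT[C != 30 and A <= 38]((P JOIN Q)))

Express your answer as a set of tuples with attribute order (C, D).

Joining P and Q on D yields {(14, 22, u, m, 4, 21), (2, 5, w, p, 8, 32), (20, 30, t, m, 4, 21), (23, 6, v, m, 4, 21), (29, 28, c, m, 4, 21), (33, 31, b, x, 10, 7), (33, 31, b, x, 2, 35), (33, 31, b, x, 26, 6), (33, 31, b, x, 27, 2), (33, 31, b, x, 29, 11), (33, 31, b, x, 4, 31), (38, 22, y, p, 8, 32)}.
σ[C != 30 and A <= 38]: keep tuples satisfying C != 30 and A <= 38 → {(14, 22, u, m, 4, 21), (2, 5, w, p, 8, 32), (23, 6, v, m, 4, 21), (29, 28, c, m, 4, 21), (33, 31, b, x, 10, 7), (33, 31, b, x, 2, 35), (33, 31, b, x, 26, 6), (33, 31, b, x, 27, 2), (33, 31, b, x, 29, 11), (33, 31, b, x, 4, 31), (38, 22, y, p, 8, 32)}
π_{C, D} gives {(22, m), (22, p), (28, m), (31, x), (5, p), (6, m)} (5 duplicate(s) eliminated).

{(22, m), (22, p), (28, m), (31, x), (5, p), (6, m)}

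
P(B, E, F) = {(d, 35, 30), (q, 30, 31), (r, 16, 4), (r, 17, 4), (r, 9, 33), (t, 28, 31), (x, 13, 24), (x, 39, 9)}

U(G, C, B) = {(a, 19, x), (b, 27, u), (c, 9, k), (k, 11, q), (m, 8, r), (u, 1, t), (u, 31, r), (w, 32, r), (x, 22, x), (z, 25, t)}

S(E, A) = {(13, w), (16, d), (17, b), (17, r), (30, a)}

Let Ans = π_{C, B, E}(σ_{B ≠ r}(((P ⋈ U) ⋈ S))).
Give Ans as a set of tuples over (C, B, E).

{(11, q, 30), (19, x, 13), (22, x, 13)}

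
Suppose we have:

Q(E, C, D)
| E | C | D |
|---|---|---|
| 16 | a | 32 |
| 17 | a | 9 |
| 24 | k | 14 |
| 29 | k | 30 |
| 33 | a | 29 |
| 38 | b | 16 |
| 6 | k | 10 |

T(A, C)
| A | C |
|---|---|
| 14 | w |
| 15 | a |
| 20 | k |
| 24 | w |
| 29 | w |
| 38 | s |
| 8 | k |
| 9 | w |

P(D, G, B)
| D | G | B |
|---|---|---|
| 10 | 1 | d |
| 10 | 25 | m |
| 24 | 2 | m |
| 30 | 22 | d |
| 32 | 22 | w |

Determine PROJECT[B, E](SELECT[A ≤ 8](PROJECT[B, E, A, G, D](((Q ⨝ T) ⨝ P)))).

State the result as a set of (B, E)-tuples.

{(d, 29), (d, 6), (m, 6)}

Joining Q and T on C yields {(16, a, 32, 15), (17, a, 9, 15), (24, k, 14, 20), (24, k, 14, 8), (29, k, 30, 20), (29, k, 30, 8), (33, a, 29, 15), (6, k, 10, 20), (6, k, 10, 8)}.
Joining (Q ⨝ T) and P on D yields {(16, a, 32, 15, 22, w), (29, k, 30, 20, 22, d), (29, k, 30, 8, 22, d), (6, k, 10, 20, 1, d), (6, k, 10, 20, 25, m), (6, k, 10, 8, 1, d), (6, k, 10, 8, 25, m)}.
Keep only column(s) B, E, A, G, D: {(d, 29, 20, 22, 30), (d, 29, 8, 22, 30), (d, 6, 20, 1, 10), (d, 6, 8, 1, 10), (m, 6, 20, 25, 10), (m, 6, 8, 25, 10), (w, 16, 15, 22, 32)}
Selection A ≤ 8: {(d, 29, 8, 22, 30), (d, 6, 8, 1, 10), (m, 6, 8, 25, 10)}
Keep only column(s) B, E: {(d, 29), (d, 6), (m, 6)}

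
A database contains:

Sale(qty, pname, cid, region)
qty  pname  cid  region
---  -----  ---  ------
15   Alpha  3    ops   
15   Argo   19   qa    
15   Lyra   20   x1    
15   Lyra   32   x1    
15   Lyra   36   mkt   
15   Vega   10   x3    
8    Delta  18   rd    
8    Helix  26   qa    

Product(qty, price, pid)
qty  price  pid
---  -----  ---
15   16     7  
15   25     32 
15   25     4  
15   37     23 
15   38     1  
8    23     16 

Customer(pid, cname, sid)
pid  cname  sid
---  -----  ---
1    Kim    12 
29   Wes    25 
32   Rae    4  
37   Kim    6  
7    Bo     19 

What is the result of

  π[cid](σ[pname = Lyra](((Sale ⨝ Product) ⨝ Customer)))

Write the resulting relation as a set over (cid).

Joining Sale and Product on qty yields {(15, Alpha, 3, ops, 16, 7), (15, Alpha, 3, ops, 25, 32), (15, Alpha, 3, ops, 25, 4), (15, Alpha, 3, ops, 37, 23), (15, Alpha, 3, ops, 38, 1), (15, Argo, 19, qa, 16, 7), (15, Argo, 19, qa, 25, 32), (15, Argo, 19, qa, 25, 4), (15, Argo, 19, qa, 37, 23), (15, Argo, 19, qa, 38, 1), (15, Lyra, 20, x1, 16, 7), (15, Lyra, 20, x1, 25, 32), (15, Lyra, 20, x1, 25, 4), (15, Lyra, 20, x1, 37, 23), (15, Lyra, 20, x1, 38, 1), (15, Lyra, 32, x1, 16, 7), (15, Lyra, 32, x1, 25, 32), (15, Lyra, 32, x1, 25, 4), (15, Lyra, 32, x1, 37, 23), (15, Lyra, 32, x1, 38, 1), (15, Lyra, 36, mkt, 16, 7), (15, Lyra, 36, mkt, 25, 32), (15, Lyra, 36, mkt, 25, 4), (15, Lyra, 36, mkt, 37, 23), (15, Lyra, 36, mkt, 38, 1), (15, Vega, 10, x3, 16, 7), (15, Vega, 10, x3, 25, 32), (15, Vega, 10, x3, 25, 4), (15, Vega, 10, x3, 37, 23), (15, Vega, 10, x3, 38, 1), (8, Delta, 18, rd, 23, 16), (8, Helix, 26, qa, 23, 16)}.
Joining (Sale ⨝ Product) and Customer on pid yields {(15, Alpha, 3, ops, 16, 7, Bo, 19), (15, Alpha, 3, ops, 25, 32, Rae, 4), (15, Alpha, 3, ops, 38, 1, Kim, 12), (15, Argo, 19, qa, 16, 7, Bo, 19), (15, Argo, 19, qa, 25, 32, Rae, 4), (15, Argo, 19, qa, 38, 1, Kim, 12), (15, Lyra, 20, x1, 16, 7, Bo, 19), (15, Lyra, 20, x1, 25, 32, Rae, 4), (15, Lyra, 20, x1, 38, 1, Kim, 12), (15, Lyra, 32, x1, 16, 7, Bo, 19), (15, Lyra, 32, x1, 25, 32, Rae, 4), (15, Lyra, 32, x1, 38, 1, Kim, 12), (15, Lyra, 36, mkt, 16, 7, Bo, 19), (15, Lyra, 36, mkt, 25, 32, Rae, 4), (15, Lyra, 36, mkt, 38, 1, Kim, 12), (15, Vega, 10, x3, 16, 7, Bo, 19), (15, Vega, 10, x3, 25, 32, Rae, 4), (15, Vega, 10, x3, 38, 1, Kim, 12)}.
Filtering on pname = Lyra leaves {(15, Lyra, 20, x1, 16, 7, Bo, 19), (15, Lyra, 20, x1, 25, 32, Rae, 4), (15, Lyra, 20, x1, 38, 1, Kim, 12), (15, Lyra, 32, x1, 16, 7, Bo, 19), (15, Lyra, 32, x1, 25, 32, Rae, 4), (15, Lyra, 32, x1, 38, 1, Kim, 12), (15, Lyra, 36, mkt, 16, 7, Bo, 19), (15, Lyra, 36, mkt, 25, 32, Rae, 4), (15, Lyra, 36, mkt, 38, 1, Kim, 12)}.
Keep only column(s) cid (6 duplicate(s) eliminated): {20, 32, 36}

{20, 32, 36}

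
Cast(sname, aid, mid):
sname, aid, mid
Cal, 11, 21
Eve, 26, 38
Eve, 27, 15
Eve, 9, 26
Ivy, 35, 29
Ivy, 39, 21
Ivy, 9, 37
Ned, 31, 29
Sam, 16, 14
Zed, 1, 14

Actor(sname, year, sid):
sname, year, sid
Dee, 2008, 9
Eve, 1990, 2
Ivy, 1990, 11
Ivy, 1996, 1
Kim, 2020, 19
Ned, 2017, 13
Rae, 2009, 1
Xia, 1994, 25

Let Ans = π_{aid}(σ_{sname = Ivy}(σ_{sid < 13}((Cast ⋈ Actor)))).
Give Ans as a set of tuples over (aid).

Natural join on sname: {(Eve, 26, 38, 1990, 2), (Eve, 27, 15, 1990, 2), (Eve, 9, 26, 1990, 2), (Ivy, 35, 29, 1990, 11), (Ivy, 35, 29, 1996, 1), (Ivy, 39, 21, 1990, 11), (Ivy, 39, 21, 1996, 1), (Ivy, 9, 37, 1990, 11), (Ivy, 9, 37, 1996, 1), (Ned, 31, 29, 2017, 13)}
Apply σ_{sid < 13}; surviving tuples: {(Eve, 26, 38, 1990, 2), (Eve, 27, 15, 1990, 2), (Eve, 9, 26, 1990, 2), (Ivy, 35, 29, 1990, 11), (Ivy, 35, 29, 1996, 1), (Ivy, 39, 21, 1990, 11), (Ivy, 39, 21, 1996, 1), (Ivy, 9, 37, 1990, 11), (Ivy, 9, 37, 1996, 1)}
Apply σ_{sname = Ivy}; surviving tuples: {(Ivy, 35, 29, 1990, 11), (Ivy, 35, 29, 1996, 1), (Ivy, 39, 21, 1990, 11), (Ivy, 39, 21, 1996, 1), (Ivy, 9, 37, 1990, 11), (Ivy, 9, 37, 1996, 1)}
Projecting to aid (3 duplicate(s) eliminated): {35, 39, 9}

{35, 39, 9}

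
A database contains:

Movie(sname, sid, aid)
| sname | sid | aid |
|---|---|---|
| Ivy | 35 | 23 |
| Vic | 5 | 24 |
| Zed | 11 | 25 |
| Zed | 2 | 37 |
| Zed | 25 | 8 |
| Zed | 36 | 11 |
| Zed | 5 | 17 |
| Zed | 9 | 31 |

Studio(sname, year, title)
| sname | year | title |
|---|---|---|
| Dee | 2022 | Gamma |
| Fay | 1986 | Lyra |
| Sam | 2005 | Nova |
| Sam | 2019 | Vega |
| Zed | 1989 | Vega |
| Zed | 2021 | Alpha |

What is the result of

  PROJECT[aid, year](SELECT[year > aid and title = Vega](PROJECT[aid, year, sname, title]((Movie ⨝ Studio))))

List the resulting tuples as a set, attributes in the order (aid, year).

{(11, 1989), (17, 1989), (25, 1989), (31, 1989), (37, 1989), (8, 1989)}

Natural join on sname: {(Zed, 11, 25, 1989, Vega), (Zed, 11, 25, 2021, Alpha), (Zed, 2, 37, 1989, Vega), (Zed, 2, 37, 2021, Alpha), (Zed, 25, 8, 1989, Vega), (Zed, 25, 8, 2021, Alpha), (Zed, 36, 11, 1989, Vega), (Zed, 36, 11, 2021, Alpha), (Zed, 5, 17, 1989, Vega), (Zed, 5, 17, 2021, Alpha), (Zed, 9, 31, 1989, Vega), (Zed, 9, 31, 2021, Alpha)}
π_{aid, year, sname, title} gives {(11, 1989, Zed, Vega), (11, 2021, Zed, Alpha), (17, 1989, Zed, Vega), (17, 2021, Zed, Alpha), (25, 1989, Zed, Vega), (25, 2021, Zed, Alpha), (31, 1989, Zed, Vega), (31, 2021, Zed, Alpha), (37, 1989, Zed, Vega), (37, 2021, Zed, Alpha), (8, 1989, Zed, Vega), (8, 2021, Zed, Alpha)}.
Selection year > aid and title = Vega: {(11, 1989, Zed, Vega), (17, 1989, Zed, Vega), (25, 1989, Zed, Vega), (31, 1989, Zed, Vega), (37, 1989, Zed, Vega), (8, 1989, Zed, Vega)}
π_{aid, year} gives {(11, 1989), (17, 1989), (25, 1989), (31, 1989), (37, 1989), (8, 1989)}.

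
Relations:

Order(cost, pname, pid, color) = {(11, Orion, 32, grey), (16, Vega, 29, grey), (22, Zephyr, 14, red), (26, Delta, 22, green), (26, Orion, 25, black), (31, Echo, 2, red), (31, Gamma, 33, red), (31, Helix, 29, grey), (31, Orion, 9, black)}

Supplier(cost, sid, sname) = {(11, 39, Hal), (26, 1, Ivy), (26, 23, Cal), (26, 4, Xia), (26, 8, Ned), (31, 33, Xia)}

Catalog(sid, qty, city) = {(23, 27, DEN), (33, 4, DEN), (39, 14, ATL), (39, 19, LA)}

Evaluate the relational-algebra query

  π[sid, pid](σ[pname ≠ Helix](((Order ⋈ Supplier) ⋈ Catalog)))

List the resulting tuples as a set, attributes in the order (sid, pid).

{(23, 22), (23, 25), (33, 2), (33, 33), (33, 9), (39, 32)}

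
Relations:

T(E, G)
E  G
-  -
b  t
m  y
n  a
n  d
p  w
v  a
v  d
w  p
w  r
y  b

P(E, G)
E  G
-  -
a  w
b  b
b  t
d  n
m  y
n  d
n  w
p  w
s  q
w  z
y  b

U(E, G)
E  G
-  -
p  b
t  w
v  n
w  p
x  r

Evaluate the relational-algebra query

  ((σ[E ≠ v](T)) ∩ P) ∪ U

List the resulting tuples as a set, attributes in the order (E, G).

Apply σ_{E ≠ v}; surviving tuples: {(b, t), (m, y), (n, a), (n, d), (p, w), (w, p), (w, r), (y, b)}
Taking the intersection: {(b, t), (m, y), (n, d), (p, w), (y, b)}
Taking the union: {(b, t), (m, y), (n, d), (p, b), (p, w), (t, w), (v, n), (w, p), (x, r), (y, b)}

{(b, t), (m, y), (n, d), (p, b), (p, w), (t, w), (v, n), (w, p), (x, r), (y, b)}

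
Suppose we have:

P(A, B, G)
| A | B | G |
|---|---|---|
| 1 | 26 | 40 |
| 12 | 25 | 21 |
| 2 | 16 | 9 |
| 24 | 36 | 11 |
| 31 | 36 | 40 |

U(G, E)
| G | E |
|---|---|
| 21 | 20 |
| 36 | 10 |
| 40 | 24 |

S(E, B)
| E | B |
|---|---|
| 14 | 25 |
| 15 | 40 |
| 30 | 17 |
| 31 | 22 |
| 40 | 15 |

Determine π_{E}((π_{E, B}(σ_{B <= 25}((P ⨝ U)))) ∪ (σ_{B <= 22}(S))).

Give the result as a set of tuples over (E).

{20, 30, 31, 40}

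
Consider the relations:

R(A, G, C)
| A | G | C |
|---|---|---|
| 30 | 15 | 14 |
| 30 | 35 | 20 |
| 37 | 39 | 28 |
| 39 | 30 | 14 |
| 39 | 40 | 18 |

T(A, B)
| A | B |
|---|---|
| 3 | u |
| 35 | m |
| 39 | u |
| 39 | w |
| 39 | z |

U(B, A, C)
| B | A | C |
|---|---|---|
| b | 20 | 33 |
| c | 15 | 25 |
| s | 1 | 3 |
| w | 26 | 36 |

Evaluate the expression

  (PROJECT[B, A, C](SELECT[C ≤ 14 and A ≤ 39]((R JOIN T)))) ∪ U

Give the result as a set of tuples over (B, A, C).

{(b, 20, 33), (c, 15, 25), (s, 1, 3), (u, 39, 14), (w, 26, 36), (w, 39, 14), (z, 39, 14)}

Natural join on A: {(39, 30, 14, u), (39, 30, 14, w), (39, 30, 14, z), (39, 40, 18, u), (39, 40, 18, w), (39, 40, 18, z)}
Filtering on C ≤ 14 and A ≤ 39 leaves {(39, 30, 14, u), (39, 30, 14, w), (39, 30, 14, z)}.
Projecting to B, A, C: {(u, 39, 14), (w, 39, 14), (z, 39, 14)}
Set union of the two operands is {(b, 20, 33), (c, 15, 25), (s, 1, 3), (u, 39, 14), (w, 26, 36), (w, 39, 14), (z, 39, 14)}.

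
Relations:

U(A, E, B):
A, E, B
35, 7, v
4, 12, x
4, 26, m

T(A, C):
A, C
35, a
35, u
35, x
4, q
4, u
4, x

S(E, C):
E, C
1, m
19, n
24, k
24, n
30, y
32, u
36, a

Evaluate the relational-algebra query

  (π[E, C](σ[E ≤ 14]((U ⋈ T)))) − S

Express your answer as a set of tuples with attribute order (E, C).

U ⋈ T (natural join on A): {(35, 7, v, a), (35, 7, v, u), (35, 7, v, x), (4, 12, x, q), (4, 12, x, u), (4, 12, x, x), (4, 26, m, q), (4, 26, m, u), (4, 26, m, x)}
σ[E ≤ 14]: keep tuples satisfying E ≤ 14 → {(35, 7, v, a), (35, 7, v, u), (35, 7, v, x), (4, 12, x, q), (4, 12, x, u), (4, 12, x, x)}
Projecting to E, C: {(12, q), (12, u), (12, x), (7, a), (7, u), (7, x)}
Set difference of the two operands is {(12, q), (12, u), (12, x), (7, a), (7, u), (7, x)}.

{(12, q), (12, u), (12, x), (7, a), (7, u), (7, x)}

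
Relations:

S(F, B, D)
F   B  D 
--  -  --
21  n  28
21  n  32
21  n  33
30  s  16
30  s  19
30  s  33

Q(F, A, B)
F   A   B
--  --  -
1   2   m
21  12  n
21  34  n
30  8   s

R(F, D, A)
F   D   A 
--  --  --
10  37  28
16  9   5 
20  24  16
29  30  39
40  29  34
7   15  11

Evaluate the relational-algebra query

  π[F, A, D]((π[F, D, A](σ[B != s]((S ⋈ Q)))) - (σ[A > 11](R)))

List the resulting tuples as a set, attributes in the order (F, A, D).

Natural join on F, B: {(21, n, 28, 12), (21, n, 28, 34), (21, n, 32, 12), (21, n, 32, 34), (21, n, 33, 12), (21, n, 33, 34), (30, s, 16, 8), (30, s, 19, 8), (30, s, 33, 8)}
Filtering on B != s leaves {(21, n, 28, 12), (21, n, 28, 34), (21, n, 32, 12), (21, n, 32, 34), (21, n, 33, 12), (21, n, 33, 34)}.
π[F, D, A]: project onto (F, D, A) → {(21, 28, 12), (21, 28, 34), (21, 32, 12), (21, 32, 34), (21, 33, 12), (21, 33, 34)}
Filtering on A > 11 leaves {(10, 37, 28), (20, 24, 16), (29, 30, 39), (40, 29, 34)}.
Taking the difference: {(21, 28, 12), (21, 28, 34), (21, 32, 12), (21, 32, 34), (21, 33, 12), (21, 33, 34)}
π[F, A, D]: project onto (F, A, D) → {(21, 12, 28), (21, 12, 32), (21, 12, 33), (21, 34, 28), (21, 34, 32), (21, 34, 33)}

{(21, 12, 28), (21, 12, 32), (21, 12, 33), (21, 34, 28), (21, 34, 32), (21, 34, 33)}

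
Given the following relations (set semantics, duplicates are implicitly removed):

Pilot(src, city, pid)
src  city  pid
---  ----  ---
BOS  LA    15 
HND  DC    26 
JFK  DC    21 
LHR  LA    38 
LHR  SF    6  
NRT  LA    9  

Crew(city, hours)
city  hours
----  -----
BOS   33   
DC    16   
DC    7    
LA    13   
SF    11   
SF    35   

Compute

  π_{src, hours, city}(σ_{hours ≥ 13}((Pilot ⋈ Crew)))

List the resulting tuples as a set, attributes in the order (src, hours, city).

Natural join on city: {(BOS, LA, 15, 13), (HND, DC, 26, 16), (HND, DC, 26, 7), (JFK, DC, 21, 16), (JFK, DC, 21, 7), (LHR, LA, 38, 13), (LHR, SF, 6, 11), (LHR, SF, 6, 35), (NRT, LA, 9, 13)}
Apply σ_{hours ≥ 13}; surviving tuples: {(BOS, LA, 15, 13), (HND, DC, 26, 16), (JFK, DC, 21, 16), (LHR, LA, 38, 13), (LHR, SF, 6, 35), (NRT, LA, 9, 13)}
Keep only column(s) src, hours, city: {(BOS, 13, LA), (HND, 16, DC), (JFK, 16, DC), (LHR, 13, LA), (LHR, 35, SF), (NRT, 13, LA)}

{(BOS, 13, LA), (HND, 16, DC), (JFK, 16, DC), (LHR, 13, LA), (LHR, 35, SF), (NRT, 13, LA)}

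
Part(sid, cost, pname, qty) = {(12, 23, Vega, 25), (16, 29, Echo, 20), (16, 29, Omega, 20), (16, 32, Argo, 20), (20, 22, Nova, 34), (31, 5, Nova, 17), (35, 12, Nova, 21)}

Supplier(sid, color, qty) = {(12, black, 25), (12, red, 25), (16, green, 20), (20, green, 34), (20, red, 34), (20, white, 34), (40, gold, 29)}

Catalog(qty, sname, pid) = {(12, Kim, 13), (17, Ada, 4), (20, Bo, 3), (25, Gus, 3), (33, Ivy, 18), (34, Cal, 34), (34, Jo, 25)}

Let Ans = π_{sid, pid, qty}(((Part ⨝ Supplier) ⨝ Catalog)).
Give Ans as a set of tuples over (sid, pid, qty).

{(12, 3, 25), (16, 3, 20), (20, 25, 34), (20, 34, 34)}

Joining Part and Supplier on sid, qty yields {(12, 23, Vega, 25, black), (12, 23, Vega, 25, red), (16, 29, Echo, 20, green), (16, 29, Omega, 20, green), (16, 32, Argo, 20, green), (20, 22, Nova, 34, green), (20, 22, Nova, 34, red), (20, 22, Nova, 34, white)}.
Joining (Part ⨝ Supplier) and Catalog on qty yields {(12, 23, Vega, 25, black, Gus, 3), (12, 23, Vega, 25, red, Gus, 3), (16, 29, Echo, 20, green, Bo, 3), (16, 29, Omega, 20, green, Bo, 3), (16, 32, Argo, 20, green, Bo, 3), (20, 22, Nova, 34, green, Cal, 34), (20, 22, Nova, 34, green, Jo, 25), (20, 22, Nova, 34, red, Cal, 34), (20, 22, Nova, 34, red, Jo, 25), (20, 22, Nova, 34, white, Cal, 34), (20, 22, Nova, 34, white, Jo, 25)}.
Projecting to sid, pid, qty (7 duplicate(s) eliminated): {(12, 3, 25), (16, 3, 20), (20, 25, 34), (20, 34, 34)}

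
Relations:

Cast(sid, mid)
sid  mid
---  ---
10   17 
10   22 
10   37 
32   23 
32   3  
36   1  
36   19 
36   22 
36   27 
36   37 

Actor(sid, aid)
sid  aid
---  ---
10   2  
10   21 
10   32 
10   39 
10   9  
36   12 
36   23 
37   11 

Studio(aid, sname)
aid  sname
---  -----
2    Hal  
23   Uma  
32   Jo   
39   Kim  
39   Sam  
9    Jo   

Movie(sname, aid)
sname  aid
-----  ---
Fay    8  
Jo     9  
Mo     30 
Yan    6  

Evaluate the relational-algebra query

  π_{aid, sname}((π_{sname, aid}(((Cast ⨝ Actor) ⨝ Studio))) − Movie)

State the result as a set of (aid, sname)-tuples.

Cast ⋈ Actor (natural join on sid): {(10, 17, 2), (10, 17, 21), (10, 17, 32), (10, 17, 39), (10, 17, 9), (10, 22, 2), (10, 22, 21), (10, 22, 32), (10, 22, 39), (10, 22, 9), (10, 37, 2), (10, 37, 21), (10, 37, 32), (10, 37, 39), (10, 37, 9), (36, 1, 12), (36, 1, 23), (36, 19, 12), (36, 19, 23), (36, 22, 12), (36, 22, 23), (36, 27, 12), (36, 27, 23), (36, 37, 12), (36, 37, 23)}
(Cast ⨝ Actor) ⋈ Studio (natural join on aid): {(10, 17, 2, Hal), (10, 17, 32, Jo), (10, 17, 39, Kim), (10, 17, 39, Sam), (10, 17, 9, Jo), (10, 22, 2, Hal), (10, 22, 32, Jo), (10, 22, 39, Kim), (10, 22, 39, Sam), (10, 22, 9, Jo), (10, 37, 2, Hal), (10, 37, 32, Jo), (10, 37, 39, Kim), (10, 37, 39, Sam), (10, 37, 9, Jo), (36, 1, 23, Uma), (36, 19, 23, Uma), (36, 22, 23, Uma), (36, 27, 23, Uma), (36, 37, 23, Uma)}
Keep only column(s) sname, aid (14 duplicate(s) eliminated): {(Hal, 2), (Jo, 32), (Jo, 9), (Kim, 39), (Sam, 39), (Uma, 23)}
Set difference of the two operands is {(Hal, 2), (Jo, 32), (Kim, 39), (Sam, 39), (Uma, 23)}.
Keep only column(s) aid, sname: {(2, Hal), (23, Uma), (32, Jo), (39, Kim), (39, Sam)}

{(2, Hal), (23, Uma), (32, Jo), (39, Kim), (39, Sam)}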